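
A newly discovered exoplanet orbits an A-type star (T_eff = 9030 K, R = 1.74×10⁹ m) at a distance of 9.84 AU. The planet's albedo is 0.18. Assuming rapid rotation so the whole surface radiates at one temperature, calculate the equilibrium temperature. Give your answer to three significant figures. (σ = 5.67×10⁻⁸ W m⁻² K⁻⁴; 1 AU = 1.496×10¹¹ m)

d = 9.84 AU = 1.47×10¹² m.
L = 4πR_⋆²σT_⋆⁴ = 4π(1.74×10⁹)² × 5.67×10⁻⁸ × (9030)⁴ = 1.43×10²⁸ W.
S = L/(4πd²) = 527 W m⁻².
Energy balance: absorbed = emitted ⇒ πR²·S(1−A) = 4πR²·σT_eq⁴, so T_eq⁴ = S(1−A)/(4σ).
T_eq = [527 × 0.82 / (4 × 5.67×10⁻⁸)]^(1/4) = (1.90×10⁹)^(1/4) = 209 K.

T_eq ≈ 209 K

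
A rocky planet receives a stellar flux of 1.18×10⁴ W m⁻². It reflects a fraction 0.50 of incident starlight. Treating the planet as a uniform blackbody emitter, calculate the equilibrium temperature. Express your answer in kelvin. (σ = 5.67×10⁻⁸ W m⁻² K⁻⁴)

T_eq ≈ 402 K

Energy balance: absorbed = emitted ⇒ πR²·S(1−A) = 4πR²·σT_eq⁴, so T_eq⁴ = S(1−A)/(4σ).
T_eq = [1.18×10⁴ × 0.50 / (4 × 5.67×10⁻⁸)]^(1/4) = (2.60×10¹⁰)^(1/4) = 402 K.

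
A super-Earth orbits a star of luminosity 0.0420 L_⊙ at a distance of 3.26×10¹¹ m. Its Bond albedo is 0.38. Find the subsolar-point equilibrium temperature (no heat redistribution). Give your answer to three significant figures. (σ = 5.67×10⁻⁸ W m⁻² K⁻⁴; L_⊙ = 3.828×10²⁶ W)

T_ss ≈ 107 K

L = 0.0420 × 3.828×10²⁶ = 1.61×10²⁵ W.
Flux: S = L/(4πd²) = 1.61×10²⁵/(4π×(3.26×10¹¹)²) = 12.0 W m⁻².
At the subsolar point the surface absorbs S(1−A) and emits σT⁴ per unit area — no factor of 4, since only the local patch is in balance.
T = [12.0 × 0.62 / 5.67×10⁻⁸]^(1/4) = (1.32×10⁸)^(1/4) = 107 K.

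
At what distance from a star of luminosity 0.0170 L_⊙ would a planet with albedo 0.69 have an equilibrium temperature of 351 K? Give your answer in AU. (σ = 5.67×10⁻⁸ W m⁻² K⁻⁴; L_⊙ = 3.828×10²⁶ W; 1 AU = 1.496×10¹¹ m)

d ≈ 0.0456 AU

L = 0.0170 × 3.828×10²⁶ = 6.51×10²⁴ W.
From T_eq⁴ = L(1−A)/(16πσd²): d = √[L(1−A)/(16πσT_eq⁴)].
d = √[6.51×10²⁴ × 0.31 / (16π × 5.67×10⁻⁸ × (351)⁴)] = 6.83×10⁹ m = 0.0456 AU.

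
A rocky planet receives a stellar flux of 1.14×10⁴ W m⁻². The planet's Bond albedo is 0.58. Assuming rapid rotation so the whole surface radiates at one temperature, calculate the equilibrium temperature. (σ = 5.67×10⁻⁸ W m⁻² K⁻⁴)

T_eq ≈ 381 K

Energy balance: absorbed = emitted ⇒ πR²·S(1−A) = 4πR²·σT_eq⁴, so T_eq⁴ = S(1−A)/(4σ).
T_eq = [1.14×10⁴ × 0.42 / (4 × 5.67×10⁻⁸)]^(1/4) = (2.11×10¹⁰)^(1/4) = 381 K.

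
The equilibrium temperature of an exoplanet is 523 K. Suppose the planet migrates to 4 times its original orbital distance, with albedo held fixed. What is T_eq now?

T_eq ≈ 262 K

T_eq ∝ L^(1/4) · d^(−1/2).
T′ = 523 / 4^(1/2) = 262 K.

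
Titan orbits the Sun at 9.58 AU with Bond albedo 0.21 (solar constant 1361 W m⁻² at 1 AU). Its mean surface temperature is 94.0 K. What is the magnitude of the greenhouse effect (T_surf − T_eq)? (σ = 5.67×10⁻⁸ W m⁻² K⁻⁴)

S = 1361/9.58² = 14.83 W m⁻².
T_eq = [S(1−A)/(4σ)]^(1/4) = [14.83×0.79/(4×5.67×10⁻⁸)]^(1/4) = 84.8 K.
ΔT = T_surf − T_eq = 94 − 84.8.

ΔT ≈ 9.2 K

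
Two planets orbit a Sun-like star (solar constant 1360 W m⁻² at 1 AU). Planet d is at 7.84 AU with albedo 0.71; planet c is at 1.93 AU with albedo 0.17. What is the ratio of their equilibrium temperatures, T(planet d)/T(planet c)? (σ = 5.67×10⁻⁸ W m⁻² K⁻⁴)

T_eq = [S₀(1−A)/(4σd²)]^(1/4), so T ∝ (1−A)^(1/4) / √d.
T₁ = [1360×0.29/(4×5.67×10⁻⁸×7.84²)]^(1/4) = 72.93 K.
T₂ = [1360×0.83/(4×5.67×10⁻⁸×1.93²)]^(1/4) = 191.19 K.

T₁/T₂ ≈ 0.381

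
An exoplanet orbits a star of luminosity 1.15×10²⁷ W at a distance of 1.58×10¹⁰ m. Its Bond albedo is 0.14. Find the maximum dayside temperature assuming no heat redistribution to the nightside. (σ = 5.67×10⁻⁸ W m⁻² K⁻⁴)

Flux: S = L/(4πd²) = 1.15×10²⁷/(4π×(1.58×10¹⁰)²) = 3.67×10⁵ W m⁻².
With no redistribution each surface element balances locally: S(1−A) = σT⁴.
T = [3.67×10⁵ × 0.86 / 5.67×10⁻⁸]^(1/4) = (5.56×10¹²)^(1/4) = 1540 K.

T_ss ≈ 1540 K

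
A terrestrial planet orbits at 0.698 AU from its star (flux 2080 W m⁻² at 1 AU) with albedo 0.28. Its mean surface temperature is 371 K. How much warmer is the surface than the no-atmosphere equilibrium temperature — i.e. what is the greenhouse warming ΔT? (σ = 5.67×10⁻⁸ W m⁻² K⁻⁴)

S = 2080/0.698² = 4269 W m⁻².
T_eq = [S(1−A)/(4σ)]^(1/4) = [4269×0.72/(4×5.67×10⁻⁸)]^(1/4) = 341.2 K.
ΔT = T_surf − T_eq = 371 − 341.2.

ΔT ≈ 29.8 K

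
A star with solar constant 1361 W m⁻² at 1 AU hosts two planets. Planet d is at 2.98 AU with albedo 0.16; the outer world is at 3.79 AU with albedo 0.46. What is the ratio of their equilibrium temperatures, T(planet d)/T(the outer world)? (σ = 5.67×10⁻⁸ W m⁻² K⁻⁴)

T_eq = [S₀(1−A)/(4σd²)]^(1/4), so T ∝ (1−A)^(1/4) / √d.
T₁ = [1361×0.84/(4×5.67×10⁻⁸×2.98²)]^(1/4) = 154.35 K.
T₂ = [1361×0.54/(4×5.67×10⁻⁸×3.79²)]^(1/4) = 122.56 K.

T₁/T₂ ≈ 1.259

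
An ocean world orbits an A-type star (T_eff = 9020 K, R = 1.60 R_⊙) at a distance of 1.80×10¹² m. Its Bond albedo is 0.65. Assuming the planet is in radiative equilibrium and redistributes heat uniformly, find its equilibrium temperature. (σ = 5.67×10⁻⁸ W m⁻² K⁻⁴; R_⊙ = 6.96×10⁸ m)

R_⋆ = 1.60 × 6.96×10⁸ = 1.11×10⁹ m.
L = 4πR_⋆²σT_⋆⁴ = 4π(1.11×10⁹)² × 5.67×10⁻⁸ × (9020)⁴ = 5.85×10²⁷ W.
S = L/(4πd²) = 144 W m⁻².
Energy balance: absorbed = emitted ⇒ πR²·S(1−A) = 4πR²·σT_eq⁴, so T_eq⁴ = S(1−A)/(4σ).
T_eq = [144 × 0.35 / (4 × 5.67×10⁻⁸)]^(1/4) = (2.22×10⁸)^(1/4) = 122 K.

T_eq ≈ 122 K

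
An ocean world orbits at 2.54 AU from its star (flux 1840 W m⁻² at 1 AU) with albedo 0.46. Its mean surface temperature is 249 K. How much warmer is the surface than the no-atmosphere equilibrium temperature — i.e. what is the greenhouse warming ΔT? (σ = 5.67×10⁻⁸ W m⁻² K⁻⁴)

S = 1840/2.54² = 285.2 W m⁻².
T_eq = [S(1−A)/(4σ)]^(1/4) = [285.2×0.54/(4×5.67×10⁻⁸)]^(1/4) = 161.4 K.
ΔT = T_surf − T_eq = 249 − 161.4.

ΔT ≈ 87.6 K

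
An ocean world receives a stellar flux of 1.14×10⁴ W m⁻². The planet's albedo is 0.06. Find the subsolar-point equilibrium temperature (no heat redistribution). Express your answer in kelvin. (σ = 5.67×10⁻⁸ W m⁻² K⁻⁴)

At the subsolar point the surface absorbs S(1−A) and emits σT⁴ per unit area — no factor of 4, since only the local patch is in balance.
T = [1.14×10⁴ × 0.94 / 5.67×10⁻⁸]^(1/4) = (1.89×10¹¹)^(1/4) = 659 K.

T_ss ≈ 659 K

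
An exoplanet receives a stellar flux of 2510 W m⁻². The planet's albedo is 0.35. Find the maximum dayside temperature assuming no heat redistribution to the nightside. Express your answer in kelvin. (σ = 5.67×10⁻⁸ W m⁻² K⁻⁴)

T_ss ≈ 412 K

With no redistribution each surface element balances locally: S(1−A) = σT⁴.
T = [2510 × 0.65 / 5.67×10⁻⁸]^(1/4) = (2.88×10¹⁰)^(1/4) = 412 K.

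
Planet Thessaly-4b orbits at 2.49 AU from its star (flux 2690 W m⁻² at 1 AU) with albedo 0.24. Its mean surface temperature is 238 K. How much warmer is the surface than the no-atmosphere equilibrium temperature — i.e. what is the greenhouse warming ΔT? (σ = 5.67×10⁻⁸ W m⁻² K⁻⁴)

ΔT ≈ 42.7 K

S = 2690/2.49² = 433.9 W m⁻².
T_eq = [S(1−A)/(4σ)]^(1/4) = [433.9×0.76/(4×5.67×10⁻⁸)]^(1/4) = 195.3 K.
ΔT = T_surf − T_eq = 238 − 195.3.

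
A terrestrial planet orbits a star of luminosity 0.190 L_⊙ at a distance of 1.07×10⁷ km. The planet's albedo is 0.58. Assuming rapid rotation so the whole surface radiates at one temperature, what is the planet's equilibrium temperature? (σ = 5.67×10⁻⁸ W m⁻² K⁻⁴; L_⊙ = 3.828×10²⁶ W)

T_eq ≈ 553 K

d = 1.07×10⁷ km = 1.07×10¹⁰ m.
L = 0.190 × 3.828×10²⁶ = 7.27×10²⁵ W.
Flux: S = L/(4πd²) = 7.27×10²⁵/(4π×(1.07×10¹⁰)²) = 5.06×10⁴ W m⁻².
Energy balance: absorbed = emitted ⇒ πR²·S(1−A) = 4πR²·σT_eq⁴, so T_eq⁴ = S(1−A)/(4σ).
T_eq = [5.06×10⁴ × 0.42 / (4 × 5.67×10⁻⁸)]^(1/4) = (9.36×10¹⁰)^(1/4) = 553 K.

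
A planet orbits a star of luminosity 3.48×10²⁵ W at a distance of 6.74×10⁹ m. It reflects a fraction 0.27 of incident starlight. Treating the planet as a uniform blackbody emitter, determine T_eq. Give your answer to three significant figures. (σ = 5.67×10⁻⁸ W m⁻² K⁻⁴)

T_eq ≈ 666 K

Flux: S = L/(4πd²) = 3.48×10²⁵/(4π×(6.74×10⁹)²) = 6.10×10⁴ W m⁻².
Energy balance: absorbed = emitted ⇒ πR²·S(1−A) = 4πR²·σT_eq⁴, so T_eq⁴ = S(1−A)/(4σ).
T_eq = [6.10×10⁴ × 0.73 / (4 × 5.67×10⁻⁸)]^(1/4) = (1.96×10¹¹)^(1/4) = 666 K.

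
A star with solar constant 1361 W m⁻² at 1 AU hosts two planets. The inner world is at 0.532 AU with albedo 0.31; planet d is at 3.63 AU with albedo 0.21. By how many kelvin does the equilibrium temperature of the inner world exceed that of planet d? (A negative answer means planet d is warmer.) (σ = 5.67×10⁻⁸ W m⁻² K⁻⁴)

T_eq = [S₀(1−A)/(4σd²)]^(1/4), so T ∝ (1−A)^(1/4) / √d.
T₁ = [1361×0.69/(4×5.67×10⁻⁸×0.532²)]^(1/4) = 347.78 K.
T₂ = [1361×0.79/(4×5.67×10⁻⁸×3.63²)]^(1/4) = 137.72 K.

ΔT ≈ 210.1 K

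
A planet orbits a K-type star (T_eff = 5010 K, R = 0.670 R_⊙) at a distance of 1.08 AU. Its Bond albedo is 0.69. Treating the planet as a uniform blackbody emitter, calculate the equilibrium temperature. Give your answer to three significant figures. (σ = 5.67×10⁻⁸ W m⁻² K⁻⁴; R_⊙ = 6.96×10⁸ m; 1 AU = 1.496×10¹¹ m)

T_eq ≈ 142 K

R_⋆ = 0.670 × 6.96×10⁸ = 4.66×10⁸ m.
d = 1.08 AU = 1.62×10¹¹ m.
L = 4πR_⋆²σT_⋆⁴ = 4π(4.66×10⁸)² × 5.67×10⁻⁸ × (5010)⁴ = 9.76×10²⁵ W.
S = L/(4πd²) = 298 W m⁻².
Energy balance: absorbed = emitted ⇒ πR²·S(1−A) = 4πR²·σT_eq⁴, so T_eq⁴ = S(1−A)/(4σ).
T_eq = [298 × 0.31 / (4 × 5.67×10⁻⁸)]^(1/4) = (4.07×10⁸)^(1/4) = 142 K.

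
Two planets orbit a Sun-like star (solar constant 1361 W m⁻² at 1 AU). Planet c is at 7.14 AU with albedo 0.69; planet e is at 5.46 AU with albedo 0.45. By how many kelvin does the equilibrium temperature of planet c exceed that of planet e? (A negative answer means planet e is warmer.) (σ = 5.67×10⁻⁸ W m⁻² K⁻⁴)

ΔT ≈ -24.9 K

T_eq = [S₀(1−A)/(4σd²)]^(1/4), so T ∝ (1−A)^(1/4) / √d.
T₁ = [1361×0.31/(4×5.67×10⁻⁸×7.14²)]^(1/4) = 77.72 K.
T₂ = [1361×0.55/(4×5.67×10⁻⁸×5.46²)]^(1/4) = 102.58 K.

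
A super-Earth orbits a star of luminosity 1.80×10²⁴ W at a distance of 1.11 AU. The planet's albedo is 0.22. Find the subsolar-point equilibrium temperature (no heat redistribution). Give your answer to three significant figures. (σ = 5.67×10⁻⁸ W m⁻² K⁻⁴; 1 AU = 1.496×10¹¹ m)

T_ss ≈ 91.9 K

d = 1.11 AU = 1.66×10¹¹ m.
Flux: S = L/(4πd²) = 1.80×10²⁴/(4π×(1.66×10¹¹)²) = 5.19 W m⁻².
At the subsolar point the surface absorbs S(1−A) and emits σT⁴ per unit area — no factor of 4, since only the local patch is in balance.
T = [5.19 × 0.78 / 5.67×10⁻⁸]^(1/4) = (7.15×10⁷)^(1/4) = 91.9 K.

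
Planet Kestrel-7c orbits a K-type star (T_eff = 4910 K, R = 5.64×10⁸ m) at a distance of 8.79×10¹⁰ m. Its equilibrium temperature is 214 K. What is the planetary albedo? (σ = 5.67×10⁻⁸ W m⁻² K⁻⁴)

A ≈ 0.65

L = 4πR_⋆²σT_⋆⁴ = 4π(5.64×10⁸)² × 5.67×10⁻⁸ × (4910)⁴ = 1.32×10²⁶ W.
S = L/(4πd²) = 1360 W m⁻².
From T_eq⁴ = S(1−A)/(4σ): 1−A = 4σT_eq⁴/S.
1−A = 4 × 5.67×10⁻⁸ × (214)⁴ / 1360 = 0.351.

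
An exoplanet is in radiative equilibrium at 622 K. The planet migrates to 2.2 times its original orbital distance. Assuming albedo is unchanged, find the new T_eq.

T_eq ≈ 419 K

T_eq ∝ L^(1/4) · d^(−1/2).
T′ = 622 / 2.2^(1/2) = 419 K.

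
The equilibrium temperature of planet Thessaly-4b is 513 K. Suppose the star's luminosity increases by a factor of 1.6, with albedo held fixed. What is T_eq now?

T_eq ∝ L^(1/4) · d^(−1/2).
T′ = 513 × 1.6^(1/4) = 577 K.

T_eq ≈ 577 K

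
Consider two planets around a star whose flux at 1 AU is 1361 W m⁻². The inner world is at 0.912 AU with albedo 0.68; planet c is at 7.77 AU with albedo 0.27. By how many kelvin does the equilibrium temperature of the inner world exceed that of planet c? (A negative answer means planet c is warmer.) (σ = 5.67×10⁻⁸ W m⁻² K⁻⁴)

ΔT ≈ 126.9 K

T_eq = [S₀(1−A)/(4σd²)]^(1/4), so T ∝ (1−A)^(1/4) / √d.
T₁ = [1361×0.32/(4×5.67×10⁻⁸×0.912²)]^(1/4) = 219.20 K.
T₂ = [1361×0.73/(4×5.67×10⁻⁸×7.77²)]^(1/4) = 92.29 K.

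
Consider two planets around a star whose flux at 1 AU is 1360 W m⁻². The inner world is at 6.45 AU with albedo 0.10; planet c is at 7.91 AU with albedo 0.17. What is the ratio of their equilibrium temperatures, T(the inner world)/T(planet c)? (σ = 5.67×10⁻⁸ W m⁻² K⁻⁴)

T₁/T₂ ≈ 1.130

T_eq = [S₀(1−A)/(4σd²)]^(1/4), so T ∝ (1−A)^(1/4) / √d.
T₁ = [1360×0.90/(4×5.67×10⁻⁸×6.45²)]^(1/4) = 106.72 K.
T₂ = [1360×0.83/(4×5.67×10⁻⁸×7.91²)]^(1/4) = 94.44 K.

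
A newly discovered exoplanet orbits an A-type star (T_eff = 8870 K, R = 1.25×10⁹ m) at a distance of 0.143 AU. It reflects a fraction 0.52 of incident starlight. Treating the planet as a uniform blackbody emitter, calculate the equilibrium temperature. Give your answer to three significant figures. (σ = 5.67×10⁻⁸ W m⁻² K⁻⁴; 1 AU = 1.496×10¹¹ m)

d = 0.143 AU = 2.14×10¹⁰ m.
L = 4πR_⋆²σT_⋆⁴ = 4π(1.25×10⁹)² × 5.67×10⁻⁸ × (8870)⁴ = 6.89×10²⁷ W.
S = L/(4πd²) = 1.20×10⁶ W m⁻².
Energy balance: absorbed = emitted ⇒ πR²·S(1−A) = 4πR²·σT_eq⁴, so T_eq⁴ = S(1−A)/(4σ).
T_eq = [1.20×10⁶ × 0.48 / (4 × 5.67×10⁻⁸)]^(1/4) = (2.54×10¹²)^(1/4) = 1260 K.

T_eq ≈ 1260 K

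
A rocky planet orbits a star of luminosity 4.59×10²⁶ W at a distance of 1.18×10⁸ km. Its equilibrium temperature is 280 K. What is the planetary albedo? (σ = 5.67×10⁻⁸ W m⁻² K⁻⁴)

d = 1.18×10⁸ km = 1.18×10¹¹ m.
Flux: S = L/(4πd²) = 4.59×10²⁶/(4π×(1.18×10¹¹)²) = 2620 W m⁻².
From T_eq⁴ = S(1−A)/(4σ): 1−A = 4σT_eq⁴/S.
1−A = 4 × 5.67×10⁻⁸ × (280)⁴ / 2620 = 0.531.

A ≈ 0.47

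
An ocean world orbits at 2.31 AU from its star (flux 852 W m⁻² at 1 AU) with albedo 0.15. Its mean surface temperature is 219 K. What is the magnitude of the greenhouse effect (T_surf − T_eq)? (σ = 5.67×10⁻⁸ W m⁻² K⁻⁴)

ΔT ≈ 62.6 K

S = 852/2.31² = 159.7 W m⁻².
T_eq = [S(1−A)/(4σ)]^(1/4) = [159.7×0.85/(4×5.67×10⁻⁸)]^(1/4) = 156.4 K.
ΔT = T_surf − T_eq = 219 − 156.4.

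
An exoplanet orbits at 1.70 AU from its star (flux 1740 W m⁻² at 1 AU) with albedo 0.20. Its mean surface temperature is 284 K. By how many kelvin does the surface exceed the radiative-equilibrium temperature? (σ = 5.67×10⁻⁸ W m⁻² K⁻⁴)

ΔT ≈ 69.3 K

S = 1740/1.70² = 602.1 W m⁻².
T_eq = [S(1−A)/(4σ)]^(1/4) = [602.1×0.80/(4×5.67×10⁻⁸)]^(1/4) = 214.7 K.
ΔT = T_surf − T_eq = 284 − 214.7.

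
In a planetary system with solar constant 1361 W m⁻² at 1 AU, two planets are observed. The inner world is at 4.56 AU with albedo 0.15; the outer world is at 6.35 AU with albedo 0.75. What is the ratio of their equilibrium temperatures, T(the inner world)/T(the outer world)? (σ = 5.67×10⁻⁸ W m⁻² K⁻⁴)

T_eq = [S₀(1−A)/(4σd²)]^(1/4), so T ∝ (1−A)^(1/4) / √d.
T₁ = [1361×0.85/(4×5.67×10⁻⁸×4.56²)]^(1/4) = 125.15 K.
T₂ = [1361×0.25/(4×5.67×10⁻⁸×6.35²)]^(1/4) = 78.10 K.

T₁/T₂ ≈ 1.602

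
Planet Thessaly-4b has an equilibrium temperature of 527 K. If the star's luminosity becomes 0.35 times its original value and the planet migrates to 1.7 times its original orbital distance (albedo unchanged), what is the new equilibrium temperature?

T_eq ∝ L^(1/4) · d^(−1/2).
T′ = 527 × 0.35^(1/4) / 1.7^(1/2) = 311 K.

T_eq ≈ 311 K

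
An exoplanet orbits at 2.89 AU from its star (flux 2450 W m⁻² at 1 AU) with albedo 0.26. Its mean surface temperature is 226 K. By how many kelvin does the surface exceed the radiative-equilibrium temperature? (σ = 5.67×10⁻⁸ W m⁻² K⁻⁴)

ΔT ≈ 50.1 K

S = 2450/2.89² = 293.3 W m⁻².
T_eq = [S(1−A)/(4σ)]^(1/4) = [293.3×0.74/(4×5.67×10⁻⁸)]^(1/4) = 175.9 K.
ΔT = T_surf − T_eq = 226 − 175.9.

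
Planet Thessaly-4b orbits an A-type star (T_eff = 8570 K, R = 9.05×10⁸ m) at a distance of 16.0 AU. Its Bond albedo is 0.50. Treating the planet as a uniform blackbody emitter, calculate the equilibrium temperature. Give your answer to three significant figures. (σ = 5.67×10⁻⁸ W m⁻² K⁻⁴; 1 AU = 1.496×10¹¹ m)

T_eq ≈ 99.1 K

d = 16.0 AU = 2.39×10¹² m.
L = 4πR_⋆²σT_⋆⁴ = 4π(9.05×10⁸)² × 5.67×10⁻⁸ × (8570)⁴ = 3.15×10²⁷ W.
S = L/(4πd²) = 43.7 W m⁻².
Energy balance: absorbed = emitted ⇒ πR²·S(1−A) = 4πR²·σT_eq⁴, so T_eq⁴ = S(1−A)/(4σ).
T_eq = [43.7 × 0.50 / (4 × 5.67×10⁻⁸)]^(1/4) = (9.64×10⁷)^(1/4) = 99.1 K.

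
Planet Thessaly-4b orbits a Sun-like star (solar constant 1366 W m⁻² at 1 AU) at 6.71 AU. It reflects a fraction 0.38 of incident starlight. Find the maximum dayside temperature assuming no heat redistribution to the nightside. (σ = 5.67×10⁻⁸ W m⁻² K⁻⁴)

T_ss ≈ 135 K

Flux at 6.71 AU: S = 1366/6.71² = 30.3 W m⁻².
With no redistribution each surface element balances locally: S(1−A) = σT⁴.
T = [30.3 × 0.62 / 5.67×10⁻⁸]^(1/4) = (3.32×10⁸)^(1/4) = 135 K.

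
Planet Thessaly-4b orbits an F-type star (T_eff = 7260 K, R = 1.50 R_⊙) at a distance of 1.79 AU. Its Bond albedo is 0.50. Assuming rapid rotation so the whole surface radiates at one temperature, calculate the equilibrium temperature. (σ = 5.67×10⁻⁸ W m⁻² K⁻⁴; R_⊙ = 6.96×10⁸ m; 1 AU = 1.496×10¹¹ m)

R_⋆ = 1.50 × 6.96×10⁸ = 1.04×10⁹ m.
d = 1.79 AU = 2.68×10¹¹ m.
L = 4πR_⋆²σT_⋆⁴ = 4π(1.04×10⁹)² × 5.67×10⁻⁸ × (7260)⁴ = 2.16×10²⁷ W.
S = L/(4πd²) = 2390 W m⁻².
Energy balance: absorbed = emitted ⇒ πR²·S(1−A) = 4πR²·σT_eq⁴, so T_eq⁴ = S(1−A)/(4σ).
T_eq = [2390 × 0.50 / (4 × 5.67×10⁻⁸)]^(1/4) = (5.28×10⁹)^(1/4) = 270 K.

T_eq ≈ 270 K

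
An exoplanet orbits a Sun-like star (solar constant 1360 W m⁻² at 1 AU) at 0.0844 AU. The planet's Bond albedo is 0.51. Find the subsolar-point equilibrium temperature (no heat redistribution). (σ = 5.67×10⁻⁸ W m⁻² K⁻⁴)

T_ss ≈ 1130 K

Flux at 0.0844 AU: S = 1360/0.0844² = 1.91×10⁵ W m⁻².
At the subsolar point the surface absorbs S(1−A) and emits σT⁴ per unit area — no factor of 4, since only the local patch is in balance.
T = [1.91×10⁵ × 0.49 / 5.67×10⁻⁸]^(1/4) = (1.65×10¹²)^(1/4) = 1130 K.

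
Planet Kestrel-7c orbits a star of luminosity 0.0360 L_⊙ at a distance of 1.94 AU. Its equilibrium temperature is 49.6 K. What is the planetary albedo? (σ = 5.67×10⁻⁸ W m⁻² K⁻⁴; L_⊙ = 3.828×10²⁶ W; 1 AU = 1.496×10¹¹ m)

A ≈ 0.89

d = 1.94 AU = 2.90×10¹¹ m.
L = 0.0360 × 3.828×10²⁶ = 1.38×10²⁵ W.
Flux: S = L/(4πd²) = 1.38×10²⁵/(4π×(2.90×10¹¹)²) = 13.0 W m⁻².
From T_eq⁴ = S(1−A)/(4σ): 1−A = 4σT_eq⁴/S.
1−A = 4 × 5.67×10⁻⁸ × (49.6)⁴ / 13.0 = 0.105.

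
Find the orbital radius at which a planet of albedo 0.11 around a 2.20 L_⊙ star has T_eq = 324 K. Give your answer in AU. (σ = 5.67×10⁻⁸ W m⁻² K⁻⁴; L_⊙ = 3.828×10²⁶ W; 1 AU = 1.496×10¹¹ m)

L = 2.20 × 3.828×10²⁶ = 8.42×10²⁶ W.
From T_eq⁴ = L(1−A)/(16πσd²): d = √[L(1−A)/(16πσT_eq⁴)].
d = √[8.42×10²⁶ × 0.89 / (16π × 5.67×10⁻⁸ × (324)⁴)] = 1.54×10¹¹ m = 1.03 AU.

d ≈ 1.03 AU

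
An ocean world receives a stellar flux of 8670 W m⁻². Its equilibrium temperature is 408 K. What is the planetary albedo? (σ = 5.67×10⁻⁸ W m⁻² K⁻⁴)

From T_eq⁴ = S(1−A)/(4σ): 1−A = 4σT_eq⁴/S.
1−A = 4 × 5.67×10⁻⁸ × (408)⁴ / 8670 = 0.725.

A ≈ 0.28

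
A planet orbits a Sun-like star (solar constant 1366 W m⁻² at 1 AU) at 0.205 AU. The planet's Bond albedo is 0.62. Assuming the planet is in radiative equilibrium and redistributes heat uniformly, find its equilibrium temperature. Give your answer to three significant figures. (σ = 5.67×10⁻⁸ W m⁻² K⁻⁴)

Flux at 0.205 AU: S = 1366/0.205² = 3.25×10⁴ W m⁻².
Energy balance: absorbed = emitted ⇒ πR²·S(1−A) = 4πR²·σT_eq⁴, so T_eq⁴ = S(1−A)/(4σ).
T_eq = [3.25×10⁴ × 0.38 / (4 × 5.67×10⁻⁸)]^(1/4) = (5.45×10¹⁰)^(1/4) = 483 K.

T_eq ≈ 483 K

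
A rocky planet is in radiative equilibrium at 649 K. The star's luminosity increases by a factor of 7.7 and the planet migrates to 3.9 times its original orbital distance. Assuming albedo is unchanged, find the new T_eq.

T_eq ≈ 547 K

T_eq ∝ L^(1/4) · d^(−1/2).
T′ = 649 × 7.7^(1/4) / 3.9^(1/2) = 547 K.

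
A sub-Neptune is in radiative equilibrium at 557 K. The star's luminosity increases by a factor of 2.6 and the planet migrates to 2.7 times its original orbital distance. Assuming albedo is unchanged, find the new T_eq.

T_eq ≈ 430 K

T_eq ∝ L^(1/4) · d^(−1/2).
T′ = 557 × 2.6^(1/4) / 2.7^(1/2) = 430 K.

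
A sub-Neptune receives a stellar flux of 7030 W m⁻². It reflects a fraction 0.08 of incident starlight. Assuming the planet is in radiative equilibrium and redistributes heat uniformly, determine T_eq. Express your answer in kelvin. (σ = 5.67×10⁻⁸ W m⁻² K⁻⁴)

Energy balance: absorbed = emitted ⇒ πR²·S(1−A) = 4πR²·σT_eq⁴, so T_eq⁴ = S(1−A)/(4σ).
T_eq = [7030 × 0.92 / (4 × 5.67×10⁻⁸)]^(1/4) = (2.85×10¹⁰)^(1/4) = 411 K.

T_eq ≈ 411 K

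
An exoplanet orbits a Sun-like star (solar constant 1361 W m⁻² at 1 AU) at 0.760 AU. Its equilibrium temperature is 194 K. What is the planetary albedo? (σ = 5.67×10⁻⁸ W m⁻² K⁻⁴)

Flux at 0.760 AU: S = 1361/0.760² = 2360 W m⁻².
From T_eq⁴ = S(1−A)/(4σ): 1−A = 4σT_eq⁴/S.
1−A = 4 × 5.67×10⁻⁸ × (194)⁴ / 2360 = 0.136.

A ≈ 0.86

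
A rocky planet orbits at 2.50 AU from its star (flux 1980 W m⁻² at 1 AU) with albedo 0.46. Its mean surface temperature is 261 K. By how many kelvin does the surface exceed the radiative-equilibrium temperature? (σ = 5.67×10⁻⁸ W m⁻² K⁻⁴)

S = 1980/2.50² = 316.8 W m⁻².
T_eq = [S(1−A)/(4σ)]^(1/4) = [316.8×0.54/(4×5.67×10⁻⁸)]^(1/4) = 165.7 K.
ΔT = T_surf − T_eq = 261 − 165.7.

ΔT ≈ 95.3 K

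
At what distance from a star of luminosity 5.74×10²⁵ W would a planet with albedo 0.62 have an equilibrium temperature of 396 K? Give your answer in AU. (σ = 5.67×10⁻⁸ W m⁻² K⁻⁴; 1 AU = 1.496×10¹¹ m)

d ≈ 0.118 AU

From T_eq⁴ = L(1−A)/(16πσd²): d = √[L(1−A)/(16πσT_eq⁴)].
d = √[5.74×10²⁵ × 0.38 / (16π × 5.67×10⁻⁸ × (396)⁴)] = 1.76×10¹⁰ m = 0.118 AU.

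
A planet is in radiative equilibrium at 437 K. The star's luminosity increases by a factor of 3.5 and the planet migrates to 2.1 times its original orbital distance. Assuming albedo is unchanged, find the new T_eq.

T_eq ≈ 412 K

T_eq ∝ L^(1/4) · d^(−1/2).
T′ = 437 × 3.5^(1/4) / 2.1^(1/2) = 412 K.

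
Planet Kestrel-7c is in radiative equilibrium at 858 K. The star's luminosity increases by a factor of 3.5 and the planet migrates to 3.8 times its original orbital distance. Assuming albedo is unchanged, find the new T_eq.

T_eq ∝ L^(1/4) · d^(−1/2).
T′ = 858 × 3.5^(1/4) / 3.8^(1/2) = 602 K.

T_eq ≈ 602 K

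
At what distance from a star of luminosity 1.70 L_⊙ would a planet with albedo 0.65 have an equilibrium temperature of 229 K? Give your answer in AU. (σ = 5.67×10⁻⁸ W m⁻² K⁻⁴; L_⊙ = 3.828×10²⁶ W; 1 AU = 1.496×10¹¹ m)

d ≈ 1.14 AU

L = 1.70 × 3.828×10²⁶ = 6.51×10²⁶ W.
From T_eq⁴ = L(1−A)/(16πσd²): d = √[L(1−A)/(16πσT_eq⁴)].
d = √[6.51×10²⁶ × 0.35 / (16π × 5.67×10⁻⁸ × (229)⁴)] = 1.70×10¹¹ m = 1.14 AU.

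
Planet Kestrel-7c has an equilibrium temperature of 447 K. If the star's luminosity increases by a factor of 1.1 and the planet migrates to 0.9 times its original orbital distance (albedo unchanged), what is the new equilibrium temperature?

T_eq ∝ L^(1/4) · d^(−1/2).
T′ = 447 × 1.1^(1/4) / 0.9^(1/2) = 483 K.

T_eq ≈ 483 K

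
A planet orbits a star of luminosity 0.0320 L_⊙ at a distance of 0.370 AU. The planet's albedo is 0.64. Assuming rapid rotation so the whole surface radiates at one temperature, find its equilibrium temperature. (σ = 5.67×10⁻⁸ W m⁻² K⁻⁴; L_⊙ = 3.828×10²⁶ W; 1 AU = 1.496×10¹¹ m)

T_eq ≈ 150 K

d = 0.370 AU = 5.54×10¹⁰ m.
L = 0.0320 × 3.828×10²⁶ = 1.22×10²⁵ W.
Flux: S = L/(4πd²) = 1.22×10²⁵/(4π×(5.54×10¹⁰)²) = 318 W m⁻².
Energy balance: absorbed = emitted ⇒ πR²·S(1−A) = 4πR²·σT_eq⁴, so T_eq⁴ = S(1−A)/(4σ).
T_eq = [318 × 0.36 / (4 × 5.67×10⁻⁸)]^(1/4) = (5.05×10⁸)^(1/4) = 150 K.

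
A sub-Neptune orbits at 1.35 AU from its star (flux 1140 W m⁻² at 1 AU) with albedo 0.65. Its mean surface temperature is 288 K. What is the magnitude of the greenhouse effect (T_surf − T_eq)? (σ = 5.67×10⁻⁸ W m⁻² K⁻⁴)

S = 1140/1.35² = 625.5 W m⁻².
T_eq = [S(1−A)/(4σ)]^(1/4) = [625.5×0.35/(4×5.67×10⁻⁸)]^(1/4) = 176.3 K.
ΔT = T_surf − T_eq = 288 − 176.3.

ΔT ≈ 111.7 K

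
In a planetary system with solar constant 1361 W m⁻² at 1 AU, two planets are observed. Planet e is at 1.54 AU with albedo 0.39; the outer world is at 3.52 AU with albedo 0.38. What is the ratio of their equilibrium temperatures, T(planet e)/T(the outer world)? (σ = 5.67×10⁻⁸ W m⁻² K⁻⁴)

T₁/T₂ ≈ 1.506

T_eq = [S₀(1−A)/(4σd²)]^(1/4), so T ∝ (1−A)^(1/4) / √d.
T₁ = [1361×0.61/(4×5.67×10⁻⁸×1.54²)]^(1/4) = 198.21 K.
T₂ = [1361×0.62/(4×5.67×10⁻⁸×3.52²)]^(1/4) = 131.64 K.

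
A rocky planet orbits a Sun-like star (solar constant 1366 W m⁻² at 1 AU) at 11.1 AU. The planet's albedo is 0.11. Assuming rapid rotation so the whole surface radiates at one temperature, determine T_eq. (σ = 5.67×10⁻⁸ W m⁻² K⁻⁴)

Flux at 11.1 AU: S = 1366/11.1² = 11.1 W m⁻².
Energy balance: absorbed = emitted ⇒ πR²·S(1−A) = 4πR²·σT_eq⁴, so T_eq⁴ = S(1−A)/(4σ).
T_eq = [11.1 × 0.89 / (4 × 5.67×10⁻⁸)]^(1/4) = (4.35×10⁷)^(1/4) = 81.2 K.

T_eq ≈ 81.2 K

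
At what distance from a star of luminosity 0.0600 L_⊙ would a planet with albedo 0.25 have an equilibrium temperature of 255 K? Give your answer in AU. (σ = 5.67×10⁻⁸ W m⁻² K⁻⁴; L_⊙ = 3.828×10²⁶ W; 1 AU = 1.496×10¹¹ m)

L = 0.0600 × 3.828×10²⁶ = 2.30×10²⁵ W.
From T_eq⁴ = L(1−A)/(16πσd²): d = √[L(1−A)/(16πσT_eq⁴)].
d = √[2.30×10²⁵ × 0.75 / (16π × 5.67×10⁻⁸ × (255)⁴)] = 3.78×10¹⁰ m = 0.253 AU.

d ≈ 0.253 AU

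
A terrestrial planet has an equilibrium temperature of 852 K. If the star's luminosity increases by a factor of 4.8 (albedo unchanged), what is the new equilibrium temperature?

T_eq ≈ 1260 K

T_eq ∝ L^(1/4) · d^(−1/2).
T′ = 852 × 4.8^(1/4) = 1260 K.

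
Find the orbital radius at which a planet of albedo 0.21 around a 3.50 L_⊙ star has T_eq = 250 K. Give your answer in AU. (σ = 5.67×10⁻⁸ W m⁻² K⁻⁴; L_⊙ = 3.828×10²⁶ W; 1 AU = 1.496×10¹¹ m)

L = 3.50 × 3.828×10²⁶ = 1.34×10²⁷ W.
From T_eq⁴ = L(1−A)/(16πσd²): d = √[L(1−A)/(16πσT_eq⁴)].
d = √[1.34×10²⁷ × 0.79 / (16π × 5.67×10⁻⁸ × (250)⁴)] = 3.08×10¹¹ m = 2.06 AU.

d ≈ 2.06 AU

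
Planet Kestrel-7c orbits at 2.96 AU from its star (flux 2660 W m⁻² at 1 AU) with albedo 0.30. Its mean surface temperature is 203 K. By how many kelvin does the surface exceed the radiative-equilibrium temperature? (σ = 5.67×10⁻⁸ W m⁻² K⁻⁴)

ΔT ≈ 28.0 K

S = 2660/2.96² = 303.6 W m⁻².
T_eq = [S(1−A)/(4σ)]^(1/4) = [303.6×0.70/(4×5.67×10⁻⁸)]^(1/4) = 175.0 K.
ΔT = T_surf − T_eq = 203 − 175.0.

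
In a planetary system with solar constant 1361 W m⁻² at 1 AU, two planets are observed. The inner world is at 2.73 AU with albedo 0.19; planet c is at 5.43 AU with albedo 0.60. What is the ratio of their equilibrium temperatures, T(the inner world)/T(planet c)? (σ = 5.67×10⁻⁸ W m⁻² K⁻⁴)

T_eq = [S₀(1−A)/(4σd²)]^(1/4), so T ∝ (1−A)^(1/4) / √d.
T₁ = [1361×0.81/(4×5.67×10⁻⁸×2.73²)]^(1/4) = 159.81 K.
T₂ = [1361×0.40/(4×5.67×10⁻⁸×5.43²)]^(1/4) = 94.99 K.

T₁/T₂ ≈ 1.682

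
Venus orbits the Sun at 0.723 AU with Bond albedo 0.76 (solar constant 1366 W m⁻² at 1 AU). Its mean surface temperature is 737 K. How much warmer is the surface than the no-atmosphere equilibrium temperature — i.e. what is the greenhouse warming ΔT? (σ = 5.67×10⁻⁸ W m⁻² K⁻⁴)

S = 1366/0.723² = 2613 W m⁻².
T_eq = [S(1−A)/(4σ)]^(1/4) = [2613×0.24/(4×5.67×10⁻⁸)]^(1/4) = 229.3 K.
ΔT = T_surf − T_eq = 737 − 229.3.

ΔT ≈ 507.7 K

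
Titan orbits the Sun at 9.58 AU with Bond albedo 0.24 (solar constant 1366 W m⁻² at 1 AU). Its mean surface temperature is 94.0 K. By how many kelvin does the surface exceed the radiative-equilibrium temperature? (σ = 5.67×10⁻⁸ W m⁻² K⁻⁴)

S = 1366/9.58² = 14.88 W m⁻².
T_eq = [S(1−A)/(4σ)]^(1/4) = [14.88×0.76/(4×5.67×10⁻⁸)]^(1/4) = 84.0 K.
ΔT = T_surf − T_eq = 94 − 84.0.

ΔT ≈ 10.0 K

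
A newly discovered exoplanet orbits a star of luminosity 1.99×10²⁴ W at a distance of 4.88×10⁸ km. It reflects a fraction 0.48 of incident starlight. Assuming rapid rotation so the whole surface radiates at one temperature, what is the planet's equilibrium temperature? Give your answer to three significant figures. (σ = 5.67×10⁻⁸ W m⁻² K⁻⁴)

T_eq ≈ 35.1 K

d = 4.88×10⁸ km = 4.88×10¹¹ m.
Flux: S = L/(4πd²) = 1.99×10²⁴/(4π×(4.88×10¹¹)²) = 0.665 W m⁻².
Energy balance: absorbed = emitted ⇒ πR²·S(1−A) = 4πR²·σT_eq⁴, so T_eq⁴ = S(1−A)/(4σ).
T_eq = [0.665 × 0.52 / (4 × 5.67×10⁻⁸)]^(1/4) = (1.52×10⁶)^(1/4) = 35.1 K.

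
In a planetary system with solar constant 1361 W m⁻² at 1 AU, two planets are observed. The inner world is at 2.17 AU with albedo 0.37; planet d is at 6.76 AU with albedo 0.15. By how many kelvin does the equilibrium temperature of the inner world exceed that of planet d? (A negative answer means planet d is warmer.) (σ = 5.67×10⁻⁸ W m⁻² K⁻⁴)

T_eq = [S₀(1−A)/(4σd²)]^(1/4), so T ∝ (1−A)^(1/4) / √d.
T₁ = [1361×0.63/(4×5.67×10⁻⁸×2.17²)]^(1/4) = 168.33 K.
T₂ = [1361×0.85/(4×5.67×10⁻⁸×6.76²)]^(1/4) = 102.79 K.

ΔT ≈ 65.5 K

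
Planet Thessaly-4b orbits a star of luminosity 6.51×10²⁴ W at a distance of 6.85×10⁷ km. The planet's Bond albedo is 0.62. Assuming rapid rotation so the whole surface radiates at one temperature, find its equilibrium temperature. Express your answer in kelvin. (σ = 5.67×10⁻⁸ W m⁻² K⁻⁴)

d = 6.85×10⁷ km = 6.85×10¹⁰ m.
Flux: S = L/(4πd²) = 6.51×10²⁴/(4π×(6.85×10¹⁰)²) = 110 W m⁻².
Energy balance: absorbed = emitted ⇒ πR²·S(1−A) = 4πR²·σT_eq⁴, so T_eq⁴ = S(1−A)/(4σ).
T_eq = [110 × 0.38 / (4 × 5.67×10⁻⁸)]^(1/4) = (1.85×10⁸)^(1/4) = 117 K.

T_eq ≈ 117 K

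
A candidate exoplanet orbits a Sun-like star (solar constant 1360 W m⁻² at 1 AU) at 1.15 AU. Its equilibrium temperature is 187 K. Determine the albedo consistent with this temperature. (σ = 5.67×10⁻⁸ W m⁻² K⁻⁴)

A ≈ 0.73

Flux at 1.15 AU: S = 1360/1.15² = 1030 W m⁻².
From T_eq⁴ = S(1−A)/(4σ): 1−A = 4σT_eq⁴/S.
1−A = 4 × 5.67×10⁻⁸ × (187)⁴ / 1030 = 0.270.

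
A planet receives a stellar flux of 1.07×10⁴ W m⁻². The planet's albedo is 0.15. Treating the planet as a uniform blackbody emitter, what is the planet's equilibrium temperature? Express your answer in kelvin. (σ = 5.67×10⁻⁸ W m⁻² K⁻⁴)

T_eq ≈ 447 K

Energy balance: absorbed = emitted ⇒ πR²·S(1−A) = 4πR²·σT_eq⁴, so T_eq⁴ = S(1−A)/(4σ).
T_eq = [1.07×10⁴ × 0.85 / (4 × 5.67×10⁻⁸)]^(1/4) = (4.01×10¹⁰)^(1/4) = 447 K.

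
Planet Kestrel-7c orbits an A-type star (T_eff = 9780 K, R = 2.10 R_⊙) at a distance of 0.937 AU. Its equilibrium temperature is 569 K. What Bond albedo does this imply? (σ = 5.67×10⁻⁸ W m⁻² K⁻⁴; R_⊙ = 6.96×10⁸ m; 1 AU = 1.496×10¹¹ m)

A ≈ 0.58

R_⋆ = 2.10 × 6.96×10⁸ = 1.46×10⁹ m.
d = 0.937 AU = 1.40×10¹¹ m.
L = 4πR_⋆²σT_⋆⁴ = 4π(1.46×10⁹)² × 5.67×10⁻⁸ × (9780)⁴ = 1.39×10²⁸ W.
S = L/(4πd²) = 5.64×10⁴ W m⁻².
From T_eq⁴ = S(1−A)/(4σ): 1−A = 4σT_eq⁴/S.
1−A = 4 × 5.67×10⁻⁸ × (569)⁴ / 5.64×10⁴ = 0.422.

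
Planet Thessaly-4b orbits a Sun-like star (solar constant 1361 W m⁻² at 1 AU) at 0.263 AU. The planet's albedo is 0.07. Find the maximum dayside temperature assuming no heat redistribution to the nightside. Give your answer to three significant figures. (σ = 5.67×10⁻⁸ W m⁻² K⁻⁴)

T_ss ≈ 754 K

Flux at 0.263 AU: S = 1361/0.263² = 1.97×10⁴ W m⁻².
With no redistribution each surface element balances locally: S(1−A) = σT⁴.
T = [1.97×10⁴ × 0.93 / 5.67×10⁻⁸]^(1/4) = (3.23×10¹¹)^(1/4) = 754 K.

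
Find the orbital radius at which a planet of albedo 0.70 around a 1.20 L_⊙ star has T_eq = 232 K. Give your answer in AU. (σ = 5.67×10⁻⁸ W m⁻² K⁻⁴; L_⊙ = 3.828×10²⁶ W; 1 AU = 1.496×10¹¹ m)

d ≈ 0.864 AU

L = 1.20 × 3.828×10²⁶ = 4.59×10²⁶ W.
From T_eq⁴ = L(1−A)/(16πσd²): d = √[L(1−A)/(16πσT_eq⁴)].
d = √[4.59×10²⁶ × 0.30 / (16π × 5.67×10⁻⁸ × (232)⁴)] = 1.29×10¹¹ m = 0.864 AU.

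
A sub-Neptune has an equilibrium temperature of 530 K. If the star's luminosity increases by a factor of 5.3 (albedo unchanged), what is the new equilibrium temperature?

T_eq ≈ 804 K

T_eq ∝ L^(1/4) · d^(−1/2).
T′ = 530 × 5.3^(1/4) = 804 K.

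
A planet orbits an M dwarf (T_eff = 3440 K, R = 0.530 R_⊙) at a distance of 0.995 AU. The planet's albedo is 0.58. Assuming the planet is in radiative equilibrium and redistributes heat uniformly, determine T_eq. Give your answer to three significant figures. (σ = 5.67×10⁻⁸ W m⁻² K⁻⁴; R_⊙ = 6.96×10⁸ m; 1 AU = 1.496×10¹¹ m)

T_eq ≈ 97.5 K

R_⋆ = 0.530 × 6.96×10⁸ = 3.69×10⁸ m.
d = 0.995 AU = 1.49×10¹¹ m.
L = 4πR_⋆²σT_⋆⁴ = 4π(3.69×10⁸)² × 5.67×10⁻⁸ × (3440)⁴ = 1.36×10²⁵ W.
S = L/(4πd²) = 48.8 W m⁻².
Energy balance: absorbed = emitted ⇒ πR²·S(1−A) = 4πR²·σT_eq⁴, so T_eq⁴ = S(1−A)/(4σ).
T_eq = [48.8 × 0.42 / (4 × 5.67×10⁻⁸)]^(1/4) = (9.03×10⁷)^(1/4) = 97.5 K.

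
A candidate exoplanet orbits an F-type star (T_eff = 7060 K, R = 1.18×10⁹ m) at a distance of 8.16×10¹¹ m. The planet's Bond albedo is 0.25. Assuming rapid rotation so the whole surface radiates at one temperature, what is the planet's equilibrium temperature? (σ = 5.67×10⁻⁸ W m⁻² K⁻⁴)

T_eq ≈ 177 K

L = 4πR_⋆²σT_⋆⁴ = 4π(1.18×10⁹)² × 5.67×10⁻⁸ × (7060)⁴ = 2.46×10²⁷ W.
S = L/(4πd²) = 295 W m⁻².
Energy balance: absorbed = emitted ⇒ πR²·S(1−A) = 4πR²·σT_eq⁴, so T_eq⁴ = S(1−A)/(4σ).
T_eq = [295 × 0.75 / (4 × 5.67×10⁻⁸)]^(1/4) = (9.74×10⁸)^(1/4) = 177 K.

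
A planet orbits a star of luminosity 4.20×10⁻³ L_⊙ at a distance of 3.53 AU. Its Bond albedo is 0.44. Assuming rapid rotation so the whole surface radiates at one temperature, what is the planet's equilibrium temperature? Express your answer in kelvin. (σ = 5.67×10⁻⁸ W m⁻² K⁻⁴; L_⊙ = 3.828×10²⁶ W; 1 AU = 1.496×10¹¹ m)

d = 3.53 AU = 5.28×10¹¹ m.
L = 4.20×10⁻³ × 3.828×10²⁶ = 1.61×10²⁴ W.
Flux: S = L/(4πd²) = 1.61×10²⁴/(4π×(5.28×10¹¹)²) = 0.459 W m⁻².
Energy balance: absorbed = emitted ⇒ πR²·S(1−A) = 4πR²·σT_eq⁴, so T_eq⁴ = S(1−A)/(4σ).
T_eq = [0.459 × 0.56 / (4 × 5.67×10⁻⁸)]^(1/4) = (1.13×10⁶)^(1/4) = 32.6 K.

T_eq ≈ 32.6 K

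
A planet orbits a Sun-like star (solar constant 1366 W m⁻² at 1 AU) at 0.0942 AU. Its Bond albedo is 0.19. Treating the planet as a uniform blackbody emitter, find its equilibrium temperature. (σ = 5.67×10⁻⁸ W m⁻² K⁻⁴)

Flux at 0.0942 AU: S = 1366/0.0942² = 1.54×10⁵ W m⁻².
Energy balance: absorbed = emitted ⇒ πR²·S(1−A) = 4πR²·σT_eq⁴, so T_eq⁴ = S(1−A)/(4σ).
T_eq = [1.54×10⁵ × 0.81 / (4 × 5.67×10⁻⁸)]^(1/4) = (5.50×10¹¹)^(1/4) = 861 K.

T_eq ≈ 861 K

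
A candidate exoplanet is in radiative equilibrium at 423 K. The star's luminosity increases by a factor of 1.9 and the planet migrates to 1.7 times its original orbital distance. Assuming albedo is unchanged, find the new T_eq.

T_eq ≈ 381 K

T_eq ∝ L^(1/4) · d^(−1/2).
T′ = 423 × 1.9^(1/4) / 1.7^(1/2) = 381 K.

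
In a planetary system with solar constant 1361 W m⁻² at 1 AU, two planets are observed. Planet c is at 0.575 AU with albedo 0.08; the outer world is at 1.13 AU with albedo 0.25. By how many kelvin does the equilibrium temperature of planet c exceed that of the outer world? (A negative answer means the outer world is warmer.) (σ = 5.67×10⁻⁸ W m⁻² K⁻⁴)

T_eq = [S₀(1−A)/(4σd²)]^(1/4), so T ∝ (1−A)^(1/4) / √d.
T₁ = [1361×0.92/(4×5.67×10⁻⁸×0.575²)]^(1/4) = 359.47 K.
T₂ = [1361×0.75/(4×5.67×10⁻⁸×1.13²)]^(1/4) = 243.66 K.

ΔT ≈ 115.8 K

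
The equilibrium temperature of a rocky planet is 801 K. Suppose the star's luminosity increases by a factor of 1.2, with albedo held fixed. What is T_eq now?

T_eq ≈ 838 K

T_eq ∝ L^(1/4) · d^(−1/2).
T′ = 801 × 1.2^(1/4) = 838 K.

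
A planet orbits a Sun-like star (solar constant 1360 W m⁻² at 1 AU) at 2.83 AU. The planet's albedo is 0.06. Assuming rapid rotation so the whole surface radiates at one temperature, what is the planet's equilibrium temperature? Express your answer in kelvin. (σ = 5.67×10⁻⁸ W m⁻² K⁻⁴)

T_eq ≈ 163 K

Flux at 2.83 AU: S = 1360/2.83² = 170 W m⁻².
Energy balance: absorbed = emitted ⇒ πR²·S(1−A) = 4πR²·σT_eq⁴, so T_eq⁴ = S(1−A)/(4σ).
T_eq = [170 × 0.94 / (4 × 5.67×10⁻⁸)]^(1/4) = (7.04×10⁸)^(1/4) = 163 K.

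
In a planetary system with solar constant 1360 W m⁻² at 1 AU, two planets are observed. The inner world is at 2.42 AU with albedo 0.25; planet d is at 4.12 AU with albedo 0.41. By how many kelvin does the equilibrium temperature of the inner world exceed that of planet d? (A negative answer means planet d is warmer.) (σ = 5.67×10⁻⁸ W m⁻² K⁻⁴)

ΔT ≈ 46.3 K

T_eq = [S₀(1−A)/(4σd²)]^(1/4), so T ∝ (1−A)^(1/4) / √d.
T₁ = [1360×0.75/(4×5.67×10⁻⁸×2.42²)]^(1/4) = 166.47 K.
T₂ = [1360×0.59/(4×5.67×10⁻⁸×4.12²)]^(1/4) = 120.15 K.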